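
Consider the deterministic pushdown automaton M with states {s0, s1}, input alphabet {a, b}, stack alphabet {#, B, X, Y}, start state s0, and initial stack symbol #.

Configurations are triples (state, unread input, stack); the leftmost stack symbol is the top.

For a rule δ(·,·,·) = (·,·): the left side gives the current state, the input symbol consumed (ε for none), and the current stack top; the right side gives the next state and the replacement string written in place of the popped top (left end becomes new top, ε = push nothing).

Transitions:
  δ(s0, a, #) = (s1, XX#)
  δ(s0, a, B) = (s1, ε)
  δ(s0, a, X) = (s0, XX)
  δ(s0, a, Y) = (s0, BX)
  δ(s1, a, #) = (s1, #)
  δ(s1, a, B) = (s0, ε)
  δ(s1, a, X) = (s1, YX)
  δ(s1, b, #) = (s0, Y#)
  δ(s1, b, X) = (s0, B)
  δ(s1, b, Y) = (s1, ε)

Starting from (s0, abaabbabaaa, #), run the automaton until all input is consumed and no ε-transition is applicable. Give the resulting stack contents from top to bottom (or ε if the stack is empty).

YX#

(s0, abaabbabaaa, #)
  read a, top #: go to s1, push XX# → (s1, baabbabaaa, XX#)
  read b, top X: go to s0, push B → (s0, aabbabaaa, BX#)
  read a, top B: go to s1, push ε → (s1, abbabaaa, X#)
  read a, top X: go to s1, push YX → (s1, bbabaaa, YX#)
  read b, top Y: go to s1, push ε → (s1, babaaa, X#)
  read b, top X: go to s0, push B → (s0, abaaa, B#)
  read a, top B: go to s1, push ε → (s1, baaa, #)
  read b, top #: go to s0, push Y# → (s0, aaa, Y#)
  read a, top Y: go to s0, push BX → (s0, aa, BX#)
  read a, top B: go to s1, push ε → (s1, a, X#)
  read a, top X: go to s1, push YX → (s1, ε, YX#)
All input consumed in state s1 with stack YX#.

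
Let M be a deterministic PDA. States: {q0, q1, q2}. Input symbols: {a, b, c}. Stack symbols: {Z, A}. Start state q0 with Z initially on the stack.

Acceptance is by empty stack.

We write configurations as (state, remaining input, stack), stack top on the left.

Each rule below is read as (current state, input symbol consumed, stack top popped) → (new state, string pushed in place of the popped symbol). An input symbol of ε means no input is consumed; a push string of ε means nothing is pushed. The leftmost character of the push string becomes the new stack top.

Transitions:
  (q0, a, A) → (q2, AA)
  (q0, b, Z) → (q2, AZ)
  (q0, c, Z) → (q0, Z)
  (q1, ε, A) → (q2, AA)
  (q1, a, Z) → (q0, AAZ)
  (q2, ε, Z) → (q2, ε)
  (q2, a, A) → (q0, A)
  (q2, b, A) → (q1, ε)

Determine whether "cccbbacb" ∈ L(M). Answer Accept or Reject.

Reject

(q0, cccbbacb, Z)
  read c, top Z: go to q0, push Z → (q0, ccbbacb, Z)
  read c, top Z: go to q0, push Z → (q0, cbbacb, Z)
  read c, top Z: go to q0, push Z → (q0, bbacb, Z)
  read b, top Z: go to q2, push AZ → (q2, bacb, AZ)
  read b, top A: go to q1, push ε → (q1, acb, Z)
  read a, top Z: go to q0, push AAZ → (q0, cb, AAZ)
No transition applies at (q0, cb, AAZ); input not fully consumed.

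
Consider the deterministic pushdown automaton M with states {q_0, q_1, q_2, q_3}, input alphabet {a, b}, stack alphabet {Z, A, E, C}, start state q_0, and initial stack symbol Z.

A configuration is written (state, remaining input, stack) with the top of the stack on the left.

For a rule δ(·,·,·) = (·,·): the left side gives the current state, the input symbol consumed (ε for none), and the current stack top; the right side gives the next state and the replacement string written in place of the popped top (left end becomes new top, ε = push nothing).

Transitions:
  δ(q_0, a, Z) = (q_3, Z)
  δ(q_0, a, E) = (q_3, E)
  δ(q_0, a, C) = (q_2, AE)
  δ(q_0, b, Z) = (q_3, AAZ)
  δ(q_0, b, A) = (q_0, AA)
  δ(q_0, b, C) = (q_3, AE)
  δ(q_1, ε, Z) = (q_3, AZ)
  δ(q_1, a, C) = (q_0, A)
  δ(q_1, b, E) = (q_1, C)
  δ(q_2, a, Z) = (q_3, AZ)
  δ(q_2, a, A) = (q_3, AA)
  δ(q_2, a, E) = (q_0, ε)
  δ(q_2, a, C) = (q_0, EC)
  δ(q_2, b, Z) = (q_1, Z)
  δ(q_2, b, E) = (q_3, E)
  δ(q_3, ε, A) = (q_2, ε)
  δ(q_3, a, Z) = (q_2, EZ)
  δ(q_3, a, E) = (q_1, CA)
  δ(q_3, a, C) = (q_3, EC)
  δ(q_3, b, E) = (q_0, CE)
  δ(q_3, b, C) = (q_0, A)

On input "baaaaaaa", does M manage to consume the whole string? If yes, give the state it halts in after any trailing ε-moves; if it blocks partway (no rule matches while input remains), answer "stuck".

q_2

(q_0, baaaaaaa, Z) ⊢ (q_3, aaaaaaa, AAZ) ⊢ (q_2, aaaaaaa, AZ) ⊢ (q_3, aaaaaa, AAZ) ⊢ (q_2, aaaaaa, AZ) ⊢ (q_3, aaaaa, AAZ) ⊢ (q_2, aaaaa, AZ) ⊢ (q_3, aaaa, AAZ) ⊢ (q_2, aaaa, AZ) ⊢ (q_3, aaa, AAZ) ⊢ (q_2, aaa, AZ) ⊢ (q_3, aa, AAZ) ⊢ (q_2, aa, AZ) ⊢ (q_3, a, AAZ) ⊢ (q_2, a, AZ) ⊢ (q_3, ε, AAZ) ⊢ (q_2, ε, AZ)
All input consumed; M is in state q_2.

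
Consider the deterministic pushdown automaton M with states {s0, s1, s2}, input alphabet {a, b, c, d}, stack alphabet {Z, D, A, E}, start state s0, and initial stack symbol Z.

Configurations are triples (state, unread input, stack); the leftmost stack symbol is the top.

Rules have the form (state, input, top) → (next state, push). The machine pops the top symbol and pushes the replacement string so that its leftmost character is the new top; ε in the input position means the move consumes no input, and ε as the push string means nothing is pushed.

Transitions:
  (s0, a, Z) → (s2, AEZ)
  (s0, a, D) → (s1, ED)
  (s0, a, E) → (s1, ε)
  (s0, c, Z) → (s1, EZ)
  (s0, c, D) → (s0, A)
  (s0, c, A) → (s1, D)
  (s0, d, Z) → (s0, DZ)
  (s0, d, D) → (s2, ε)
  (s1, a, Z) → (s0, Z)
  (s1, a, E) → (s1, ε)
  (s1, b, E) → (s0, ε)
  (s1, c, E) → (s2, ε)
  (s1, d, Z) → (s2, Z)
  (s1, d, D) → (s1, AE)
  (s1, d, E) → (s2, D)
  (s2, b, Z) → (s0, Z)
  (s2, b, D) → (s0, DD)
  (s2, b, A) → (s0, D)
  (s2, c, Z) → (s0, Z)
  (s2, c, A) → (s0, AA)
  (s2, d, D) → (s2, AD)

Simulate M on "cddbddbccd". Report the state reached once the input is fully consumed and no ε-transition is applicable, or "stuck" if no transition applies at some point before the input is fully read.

(s0, cddbddbccd, Z)
  read c, top Z: go to s1, push EZ → (s1, ddbddbccd, EZ)
  read d, top E: go to s2, push D → (s2, dbddbccd, DZ)
  read d, top D: go to s2, push AD → (s2, bddbccd, ADZ)
  read b, top A: go to s0, push D → (s0, ddbccd, DDZ)
  read d, top D: go to s2, push ε → (s2, dbccd, DZ)
  read d, top D: go to s2, push AD → (s2, bccd, ADZ)
  read b, top A: go to s0, push D → (s0, ccd, DDZ)
  read c, top D: go to s0, push A → (s0, cd, ADZ)
  read c, top A: go to s1, push D → (s1, d, DDZ)
  read d, top D: go to s1, push AE → (s1, ε, AEDZ)
All input consumed; M is in state s1.

s1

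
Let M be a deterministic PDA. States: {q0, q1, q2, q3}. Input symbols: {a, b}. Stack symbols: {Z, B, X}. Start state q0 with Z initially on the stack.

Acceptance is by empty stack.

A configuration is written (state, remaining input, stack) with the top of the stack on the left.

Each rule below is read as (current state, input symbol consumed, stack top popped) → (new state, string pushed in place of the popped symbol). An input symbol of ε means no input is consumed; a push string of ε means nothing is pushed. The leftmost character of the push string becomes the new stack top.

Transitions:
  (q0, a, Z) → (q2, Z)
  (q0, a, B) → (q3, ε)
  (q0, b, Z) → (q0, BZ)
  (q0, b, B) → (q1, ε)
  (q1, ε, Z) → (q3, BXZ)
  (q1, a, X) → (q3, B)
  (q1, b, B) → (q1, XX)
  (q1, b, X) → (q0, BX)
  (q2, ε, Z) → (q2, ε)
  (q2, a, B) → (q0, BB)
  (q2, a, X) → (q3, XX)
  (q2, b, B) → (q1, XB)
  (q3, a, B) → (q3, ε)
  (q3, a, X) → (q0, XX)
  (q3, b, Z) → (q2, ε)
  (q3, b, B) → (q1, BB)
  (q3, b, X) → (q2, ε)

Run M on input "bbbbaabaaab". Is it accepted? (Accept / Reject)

(q0, bbbbaabaaab, Z)
  read b, top Z: go to q0, push BZ → (q0, bbbaabaaab, BZ)
  read b, top B: go to q1, push ε → (q1, bbaabaaab, Z)
  ε-move, top Z: go to q3, push BXZ → (q3, bbaabaaab, BXZ)
  read b, top B: go to q1, push BB → (q1, baabaaab, BBXZ)
  read b, top B: go to q1, push XX → (q1, aabaaab, XXBXZ)
  read a, top X: go to q3, push B → (q3, abaaab, BXBXZ)
  read a, top B: go to q3, push ε → (q3, baaab, XBXZ)
  read b, top X: go to q2, push ε → (q2, aaab, BXZ)
  read a, top B: go to q0, push BB → (q0, aab, BBXZ)
  read a, top B: go to q3, push ε → (q3, ab, BXZ)
  read a, top B: go to q3, push ε → (q3, b, XZ)
  read b, top X: go to q2, push ε → (q2, ε, Z)
  ε-move, top Z: go to q2, push ε → (q2, ε, ε)
All input consumed and the stack is empty.

Accept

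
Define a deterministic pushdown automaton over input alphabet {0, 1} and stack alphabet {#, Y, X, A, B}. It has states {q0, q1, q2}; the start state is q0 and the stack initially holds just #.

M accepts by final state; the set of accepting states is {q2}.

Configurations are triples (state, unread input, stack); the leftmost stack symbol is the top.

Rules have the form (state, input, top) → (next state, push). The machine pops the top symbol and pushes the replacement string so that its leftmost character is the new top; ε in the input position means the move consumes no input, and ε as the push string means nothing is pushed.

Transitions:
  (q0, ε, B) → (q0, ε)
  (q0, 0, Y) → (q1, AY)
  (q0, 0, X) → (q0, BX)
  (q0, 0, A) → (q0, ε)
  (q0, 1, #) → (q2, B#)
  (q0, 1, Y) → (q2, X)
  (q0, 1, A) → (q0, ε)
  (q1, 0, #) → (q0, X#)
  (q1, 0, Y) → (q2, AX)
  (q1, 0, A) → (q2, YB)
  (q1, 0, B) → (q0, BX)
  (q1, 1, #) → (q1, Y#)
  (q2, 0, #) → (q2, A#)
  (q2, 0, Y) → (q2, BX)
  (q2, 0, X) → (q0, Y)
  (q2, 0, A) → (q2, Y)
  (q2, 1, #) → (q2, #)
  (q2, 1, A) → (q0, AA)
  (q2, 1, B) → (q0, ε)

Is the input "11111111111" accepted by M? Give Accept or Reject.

(q0, 11111111111, #)
  read 1, top #: go to q2, push B# → (q2, 1111111111, B#)
  read 1, top B: go to q0, push ε → (q0, 111111111, #)
  read 1, top #: go to q2, push B# → (q2, 11111111, B#)
  read 1, top B: go to q0, push ε → (q0, 1111111, #)
  read 1, top #: go to q2, push B# → (q2, 111111, B#)
  read 1, top B: go to q0, push ε → (q0, 11111, #)
  read 1, top #: go to q2, push B# → (q2, 1111, B#)
  read 1, top B: go to q0, push ε → (q0, 111, #)
  read 1, top #: go to q2, push B# → (q2, 11, B#)
  read 1, top B: go to q0, push ε → (q0, 1, #)
  read 1, top #: go to q2, push B# → (q2, ε, B#)
All input consumed; state q2 ∈ F.

Accept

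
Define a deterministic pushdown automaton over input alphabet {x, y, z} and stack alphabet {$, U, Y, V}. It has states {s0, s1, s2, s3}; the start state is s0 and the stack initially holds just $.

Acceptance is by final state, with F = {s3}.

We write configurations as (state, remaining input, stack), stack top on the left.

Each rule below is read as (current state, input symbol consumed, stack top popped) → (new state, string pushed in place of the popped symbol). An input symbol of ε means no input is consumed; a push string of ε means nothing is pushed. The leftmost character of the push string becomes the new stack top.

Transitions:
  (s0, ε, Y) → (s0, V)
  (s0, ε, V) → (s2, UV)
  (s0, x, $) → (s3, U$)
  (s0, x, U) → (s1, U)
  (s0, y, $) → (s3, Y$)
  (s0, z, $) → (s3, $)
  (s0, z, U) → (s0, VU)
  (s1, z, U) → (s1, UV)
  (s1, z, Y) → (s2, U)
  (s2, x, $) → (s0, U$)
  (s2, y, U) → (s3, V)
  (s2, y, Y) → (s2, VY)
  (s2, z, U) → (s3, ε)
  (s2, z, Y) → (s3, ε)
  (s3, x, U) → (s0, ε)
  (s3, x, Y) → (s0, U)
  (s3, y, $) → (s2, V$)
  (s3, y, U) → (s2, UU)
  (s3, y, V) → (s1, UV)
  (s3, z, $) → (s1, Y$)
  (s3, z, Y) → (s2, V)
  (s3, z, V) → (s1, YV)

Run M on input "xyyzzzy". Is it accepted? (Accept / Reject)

(s0, xyyzzzy, $) ⊢ (s3, yyzzzy, U$) ⊢ (s2, yzzzy, UU$) ⊢ (s3, zzzy, VU$) ⊢ (s1, zzy, YVU$) ⊢ (s2, zy, UVU$) ⊢ (s3, y, VU$) ⊢ (s1, ε, UVU$)
All input consumed; state s1 ∉ F and no further ε-move applies.

Reject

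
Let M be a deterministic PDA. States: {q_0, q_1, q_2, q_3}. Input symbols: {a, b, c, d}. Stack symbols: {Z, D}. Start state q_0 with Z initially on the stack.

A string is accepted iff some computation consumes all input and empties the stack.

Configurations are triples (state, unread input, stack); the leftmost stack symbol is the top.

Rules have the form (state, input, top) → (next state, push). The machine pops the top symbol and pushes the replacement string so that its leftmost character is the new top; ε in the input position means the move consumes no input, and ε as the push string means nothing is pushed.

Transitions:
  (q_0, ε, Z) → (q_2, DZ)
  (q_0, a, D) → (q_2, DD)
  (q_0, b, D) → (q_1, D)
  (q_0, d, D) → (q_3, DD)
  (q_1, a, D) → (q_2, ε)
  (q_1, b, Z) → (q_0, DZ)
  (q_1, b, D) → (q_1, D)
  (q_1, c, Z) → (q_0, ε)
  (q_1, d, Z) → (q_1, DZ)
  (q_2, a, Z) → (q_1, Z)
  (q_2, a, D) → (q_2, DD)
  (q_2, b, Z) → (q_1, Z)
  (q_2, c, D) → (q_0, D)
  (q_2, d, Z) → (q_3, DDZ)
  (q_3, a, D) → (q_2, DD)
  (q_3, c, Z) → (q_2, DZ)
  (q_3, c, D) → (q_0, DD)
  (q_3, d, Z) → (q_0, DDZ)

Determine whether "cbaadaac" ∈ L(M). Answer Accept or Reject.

Accept

(q_0, cbaadaac, Z)
  ε-move, top Z: go to q_2, push DZ → (q_2, cbaadaac, DZ)
  read c, top D: go to q_0, push D → (q_0, baadaac, DZ)
  read b, top D: go to q_1, push D → (q_1, aadaac, DZ)
  read a, top D: go to q_2, push ε → (q_2, adaac, Z)
  read a, top Z: go to q_1, push Z → (q_1, daac, Z)
  read d, top Z: go to q_1, push DZ → (q_1, aac, DZ)
  read a, top D: go to q_2, push ε → (q_2, ac, Z)
  read a, top Z: go to q_1, push Z → (q_1, c, Z)
  read c, top Z: go to q_0, push ε → (q_0, ε, ε)
All input consumed and the stack is empty.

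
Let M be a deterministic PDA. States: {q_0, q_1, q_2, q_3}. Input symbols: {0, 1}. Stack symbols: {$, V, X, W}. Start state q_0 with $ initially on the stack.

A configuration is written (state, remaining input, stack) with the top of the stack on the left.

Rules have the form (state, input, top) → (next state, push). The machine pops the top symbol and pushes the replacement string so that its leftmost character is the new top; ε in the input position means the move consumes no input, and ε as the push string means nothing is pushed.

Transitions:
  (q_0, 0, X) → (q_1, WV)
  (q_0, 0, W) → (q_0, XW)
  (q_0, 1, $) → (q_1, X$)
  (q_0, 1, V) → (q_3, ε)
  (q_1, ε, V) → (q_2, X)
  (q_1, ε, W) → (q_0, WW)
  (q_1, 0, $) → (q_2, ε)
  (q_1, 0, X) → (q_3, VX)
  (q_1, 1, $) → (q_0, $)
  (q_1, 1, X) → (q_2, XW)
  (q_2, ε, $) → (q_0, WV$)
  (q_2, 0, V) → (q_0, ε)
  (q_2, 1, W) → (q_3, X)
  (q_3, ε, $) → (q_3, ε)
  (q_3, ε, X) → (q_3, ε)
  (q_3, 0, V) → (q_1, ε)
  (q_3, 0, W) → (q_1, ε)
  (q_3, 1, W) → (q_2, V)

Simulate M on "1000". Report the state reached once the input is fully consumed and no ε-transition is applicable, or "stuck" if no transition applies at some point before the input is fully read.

q_3

(q_0, 1000, $)
  read 1, top $: go to q_1, push X$ → (q_1, 000, X$)
  read 0, top X: go to q_3, push VX → (q_3, 00, VX$)
  read 0, top V: go to q_1, push ε → (q_1, 0, X$)
  read 0, top X: go to q_3, push VX → (q_3, ε, VX$)
All input consumed; M is in state q_3.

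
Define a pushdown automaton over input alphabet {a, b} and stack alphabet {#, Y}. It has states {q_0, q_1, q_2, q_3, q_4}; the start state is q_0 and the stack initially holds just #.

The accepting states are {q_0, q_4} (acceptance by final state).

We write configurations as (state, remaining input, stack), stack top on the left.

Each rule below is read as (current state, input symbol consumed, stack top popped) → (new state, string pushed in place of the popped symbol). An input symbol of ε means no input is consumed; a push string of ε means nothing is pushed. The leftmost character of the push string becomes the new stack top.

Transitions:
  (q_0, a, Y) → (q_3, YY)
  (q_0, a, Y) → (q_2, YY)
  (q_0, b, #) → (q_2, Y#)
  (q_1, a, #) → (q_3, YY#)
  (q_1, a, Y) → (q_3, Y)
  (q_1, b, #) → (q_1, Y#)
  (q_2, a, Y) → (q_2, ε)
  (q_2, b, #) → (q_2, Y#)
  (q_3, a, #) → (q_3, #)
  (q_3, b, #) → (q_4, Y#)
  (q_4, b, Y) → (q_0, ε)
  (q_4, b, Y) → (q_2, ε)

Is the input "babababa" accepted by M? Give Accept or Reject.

No computation consumes all input and reaches a final state.

Reject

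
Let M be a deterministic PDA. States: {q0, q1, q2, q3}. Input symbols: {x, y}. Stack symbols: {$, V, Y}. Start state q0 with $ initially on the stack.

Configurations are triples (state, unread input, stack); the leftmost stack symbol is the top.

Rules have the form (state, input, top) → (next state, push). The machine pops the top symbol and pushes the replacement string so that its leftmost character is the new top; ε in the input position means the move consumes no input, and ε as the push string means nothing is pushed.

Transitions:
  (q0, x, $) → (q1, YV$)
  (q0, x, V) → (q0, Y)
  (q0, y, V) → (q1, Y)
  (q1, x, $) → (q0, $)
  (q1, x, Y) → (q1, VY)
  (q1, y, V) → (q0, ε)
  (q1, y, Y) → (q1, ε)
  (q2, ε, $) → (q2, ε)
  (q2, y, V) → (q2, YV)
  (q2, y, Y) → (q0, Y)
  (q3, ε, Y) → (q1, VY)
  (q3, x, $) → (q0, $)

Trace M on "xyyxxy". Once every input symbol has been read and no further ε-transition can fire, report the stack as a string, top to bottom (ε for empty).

(q0, xyyxxy, $) ⊢ (q1, yyxxy, YV$) ⊢ (q1, yxxy, V$) ⊢ (q0, xxy, $) ⊢ (q1, xy, YV$) ⊢ (q1, y, VYV$) ⊢ (q0, ε, YV$)
All input consumed in state q0 with stack YV$.

YV$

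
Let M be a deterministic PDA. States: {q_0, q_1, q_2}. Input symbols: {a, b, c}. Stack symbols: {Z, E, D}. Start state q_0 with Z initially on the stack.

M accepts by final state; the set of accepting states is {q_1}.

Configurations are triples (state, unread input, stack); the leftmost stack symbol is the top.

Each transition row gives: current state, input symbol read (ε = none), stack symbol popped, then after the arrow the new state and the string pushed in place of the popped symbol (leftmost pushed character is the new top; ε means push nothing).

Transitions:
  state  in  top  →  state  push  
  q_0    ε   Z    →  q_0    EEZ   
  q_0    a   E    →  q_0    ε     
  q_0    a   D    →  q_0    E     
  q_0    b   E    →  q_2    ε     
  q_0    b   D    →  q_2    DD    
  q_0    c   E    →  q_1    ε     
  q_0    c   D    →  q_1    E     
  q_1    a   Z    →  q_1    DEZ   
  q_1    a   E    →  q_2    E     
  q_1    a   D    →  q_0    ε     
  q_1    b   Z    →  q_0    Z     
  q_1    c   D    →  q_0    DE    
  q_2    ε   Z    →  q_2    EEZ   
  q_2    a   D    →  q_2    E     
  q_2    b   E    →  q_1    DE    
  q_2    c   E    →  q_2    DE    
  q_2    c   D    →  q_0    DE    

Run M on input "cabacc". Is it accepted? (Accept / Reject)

Reject

(q_0, cabacc, Z)
  ε-move, top Z: go to q_0, push EEZ → (q_0, cabacc, EEZ)
  read c, top E: go to q_1, push ε → (q_1, abacc, EZ)
  read a, top E: go to q_2, push E → (q_2, bacc, EZ)
  read b, top E: go to q_1, push DE → (q_1, acc, DEZ)
  read a, top D: go to q_0, push ε → (q_0, cc, EZ)
  read c, top E: go to q_1, push ε → (q_1, c, Z)
No transition applies at (q_1, c, Z); input not fully consumed.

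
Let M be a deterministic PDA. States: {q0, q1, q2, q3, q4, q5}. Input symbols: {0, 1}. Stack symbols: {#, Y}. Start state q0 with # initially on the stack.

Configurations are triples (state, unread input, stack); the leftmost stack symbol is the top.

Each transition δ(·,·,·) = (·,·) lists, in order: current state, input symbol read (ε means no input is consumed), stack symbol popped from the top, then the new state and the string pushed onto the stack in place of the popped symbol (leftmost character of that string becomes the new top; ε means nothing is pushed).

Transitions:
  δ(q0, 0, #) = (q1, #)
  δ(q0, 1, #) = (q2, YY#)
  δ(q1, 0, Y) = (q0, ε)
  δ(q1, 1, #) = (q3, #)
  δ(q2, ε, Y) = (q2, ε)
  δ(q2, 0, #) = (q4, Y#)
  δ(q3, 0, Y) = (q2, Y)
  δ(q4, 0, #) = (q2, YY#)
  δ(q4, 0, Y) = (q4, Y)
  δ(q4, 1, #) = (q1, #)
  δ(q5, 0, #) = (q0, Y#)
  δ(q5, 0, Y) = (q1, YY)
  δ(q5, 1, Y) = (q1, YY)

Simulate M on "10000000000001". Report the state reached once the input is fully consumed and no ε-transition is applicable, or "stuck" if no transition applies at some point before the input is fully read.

stuck

(q0, 10000000000001, #) ⊢ (q2, 0000000000001, YY#) ⊢ (q2, 0000000000001, Y#) ⊢ (q2, 0000000000001, #) ⊢ (q4, 000000000001, Y#) ⊢ (q4, 00000000001, Y#) ⊢ (q4, 0000000001, Y#) ⊢ (q4, 000000001, Y#) ⊢ (q4, 00000001, Y#) ⊢ (q4, 0000001, Y#) ⊢ (q4, 000001, Y#) ⊢ (q4, 00001, Y#) ⊢ (q4, 0001, Y#) ⊢ (q4, 001, Y#) ⊢ (q4, 01, Y#) ⊢ (q4, 1, Y#)
No transition for (q4, 1, top Y); M blocks with input 1 remaining.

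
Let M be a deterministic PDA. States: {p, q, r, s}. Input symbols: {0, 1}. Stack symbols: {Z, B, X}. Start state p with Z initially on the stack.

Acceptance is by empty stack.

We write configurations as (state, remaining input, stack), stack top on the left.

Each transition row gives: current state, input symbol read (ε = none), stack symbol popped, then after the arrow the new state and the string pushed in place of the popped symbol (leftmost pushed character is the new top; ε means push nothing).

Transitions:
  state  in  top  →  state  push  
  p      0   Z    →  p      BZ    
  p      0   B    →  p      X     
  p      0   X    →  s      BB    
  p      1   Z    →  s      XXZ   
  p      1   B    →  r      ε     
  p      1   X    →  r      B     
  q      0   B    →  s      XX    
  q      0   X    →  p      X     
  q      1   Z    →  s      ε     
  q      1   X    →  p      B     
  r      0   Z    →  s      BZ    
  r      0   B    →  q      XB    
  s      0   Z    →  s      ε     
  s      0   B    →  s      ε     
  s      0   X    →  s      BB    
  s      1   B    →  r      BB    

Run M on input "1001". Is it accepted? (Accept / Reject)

(p, 1001, Z)
  read 1, top Z: go to s, push XXZ → (s, 001, XXZ)
  read 0, top X: go to s, push BB → (s, 01, BBXZ)
  read 0, top B: go to s, push ε → (s, 1, BXZ)
  read 1, top B: go to r, push BB → (r, ε, BBXZ)
All input consumed; stack is BBXZ, not empty, and no further ε-move applies.

Reject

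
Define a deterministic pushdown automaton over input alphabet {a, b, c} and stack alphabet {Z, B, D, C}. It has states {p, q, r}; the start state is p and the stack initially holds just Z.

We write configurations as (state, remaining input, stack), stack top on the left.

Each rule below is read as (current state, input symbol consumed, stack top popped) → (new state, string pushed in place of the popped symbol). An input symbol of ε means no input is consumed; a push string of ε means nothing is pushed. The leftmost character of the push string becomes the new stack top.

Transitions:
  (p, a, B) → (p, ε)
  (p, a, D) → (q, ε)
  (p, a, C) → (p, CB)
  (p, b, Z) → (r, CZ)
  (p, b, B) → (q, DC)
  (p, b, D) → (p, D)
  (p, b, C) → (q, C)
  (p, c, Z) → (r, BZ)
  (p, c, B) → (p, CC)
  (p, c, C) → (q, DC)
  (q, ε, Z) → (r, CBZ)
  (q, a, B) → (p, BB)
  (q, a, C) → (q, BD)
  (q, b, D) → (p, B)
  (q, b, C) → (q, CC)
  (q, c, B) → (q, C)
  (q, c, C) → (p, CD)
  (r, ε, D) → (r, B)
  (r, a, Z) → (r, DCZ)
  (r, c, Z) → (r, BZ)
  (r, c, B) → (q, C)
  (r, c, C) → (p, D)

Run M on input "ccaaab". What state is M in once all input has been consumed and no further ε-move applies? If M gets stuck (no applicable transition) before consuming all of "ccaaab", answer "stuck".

q

(p, ccaaab, Z) ⊢ (r, caaab, BZ) ⊢ (q, aaab, CZ) ⊢ (q, aab, BDZ) ⊢ (p, ab, BBDZ) ⊢ (p, b, BDZ) ⊢ (q, ε, DCDZ)
All input consumed; M is in state q.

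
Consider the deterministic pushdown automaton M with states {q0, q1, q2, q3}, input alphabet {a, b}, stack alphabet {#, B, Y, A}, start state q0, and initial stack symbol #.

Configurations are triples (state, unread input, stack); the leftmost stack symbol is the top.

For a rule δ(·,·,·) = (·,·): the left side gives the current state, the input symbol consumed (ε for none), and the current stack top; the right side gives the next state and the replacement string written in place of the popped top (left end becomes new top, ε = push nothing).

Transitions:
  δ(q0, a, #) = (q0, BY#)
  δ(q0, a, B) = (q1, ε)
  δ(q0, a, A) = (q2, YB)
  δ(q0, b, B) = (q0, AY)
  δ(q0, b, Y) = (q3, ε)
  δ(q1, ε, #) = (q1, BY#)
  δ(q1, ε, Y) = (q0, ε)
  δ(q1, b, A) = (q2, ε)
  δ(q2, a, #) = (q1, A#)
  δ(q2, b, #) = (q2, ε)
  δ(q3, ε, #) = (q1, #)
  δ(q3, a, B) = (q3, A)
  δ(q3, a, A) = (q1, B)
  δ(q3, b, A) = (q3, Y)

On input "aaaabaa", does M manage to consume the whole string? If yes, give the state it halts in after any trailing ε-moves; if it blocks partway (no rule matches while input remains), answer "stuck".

stuck

(q0, aaaabaa, #)
  read a, top #: go to q0, push BY# → (q0, aaabaa, BY#)
  read a, top B: go to q1, push ε → (q1, aabaa, Y#)
  ε-move, top Y: go to q0, push ε → (q0, aabaa, #)
  read a, top #: go to q0, push BY# → (q0, abaa, BY#)
  read a, top B: go to q1, push ε → (q1, baa, Y#)
  ε-move, top Y: go to q0, push ε → (q0, baa, #)
No transition for (q0, b, top #); M blocks with input baa remaining.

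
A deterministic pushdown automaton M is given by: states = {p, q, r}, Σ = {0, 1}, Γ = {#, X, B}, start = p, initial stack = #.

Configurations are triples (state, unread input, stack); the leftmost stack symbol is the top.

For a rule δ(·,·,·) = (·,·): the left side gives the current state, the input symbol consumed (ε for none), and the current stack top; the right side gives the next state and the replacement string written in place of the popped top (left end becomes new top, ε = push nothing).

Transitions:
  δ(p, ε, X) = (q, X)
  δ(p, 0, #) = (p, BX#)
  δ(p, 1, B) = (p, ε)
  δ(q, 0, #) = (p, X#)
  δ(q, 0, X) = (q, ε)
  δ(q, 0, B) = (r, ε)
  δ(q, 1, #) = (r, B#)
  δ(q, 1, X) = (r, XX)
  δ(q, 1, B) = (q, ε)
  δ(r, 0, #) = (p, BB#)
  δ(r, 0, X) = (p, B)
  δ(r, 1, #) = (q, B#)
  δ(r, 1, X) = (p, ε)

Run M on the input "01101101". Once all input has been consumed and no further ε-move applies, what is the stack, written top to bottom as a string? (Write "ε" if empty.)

X#

(p, 01101101, #) ⊢ (p, 1101101, BX#) ⊢ (p, 101101, X#) ⊢ (q, 101101, X#) ⊢ (r, 01101, XX#) ⊢ (p, 1101, BX#) ⊢ (p, 101, X#) ⊢ (q, 101, X#) ⊢ (r, 01, XX#) ⊢ (p, 1, BX#) ⊢ (p, ε, X#) ⊢ (q, ε, X#)
All input consumed in state q with stack X#.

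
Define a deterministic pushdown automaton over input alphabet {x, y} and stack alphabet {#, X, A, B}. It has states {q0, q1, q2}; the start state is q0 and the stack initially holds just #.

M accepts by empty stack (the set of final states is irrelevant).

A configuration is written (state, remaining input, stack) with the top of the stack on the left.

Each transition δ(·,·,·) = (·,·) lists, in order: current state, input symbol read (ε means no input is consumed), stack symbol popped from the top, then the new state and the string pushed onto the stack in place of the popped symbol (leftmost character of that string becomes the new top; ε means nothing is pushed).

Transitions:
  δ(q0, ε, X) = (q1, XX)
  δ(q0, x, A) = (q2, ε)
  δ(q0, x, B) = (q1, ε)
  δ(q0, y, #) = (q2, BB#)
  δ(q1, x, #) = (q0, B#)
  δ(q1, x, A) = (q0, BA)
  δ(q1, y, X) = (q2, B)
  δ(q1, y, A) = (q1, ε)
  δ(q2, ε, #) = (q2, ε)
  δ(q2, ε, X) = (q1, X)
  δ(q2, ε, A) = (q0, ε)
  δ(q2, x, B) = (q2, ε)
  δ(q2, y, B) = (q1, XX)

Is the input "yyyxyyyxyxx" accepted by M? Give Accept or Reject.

(q0, yyyxyyyxyxx, #) ⊢ (q2, yyxyyyxyxx, BB#) ⊢ (q1, yxyyyxyxx, XXB#) ⊢ (q2, xyyyxyxx, BXB#) ⊢ (q2, yyyxyxx, XB#) ⊢ (q1, yyyxyxx, XB#) ⊢ (q2, yyxyxx, BB#) ⊢ (q1, yxyxx, XXB#) ⊢ (q2, xyxx, BXB#) ⊢ (q2, yxx, XB#) ⊢ (q1, yxx, XB#) ⊢ (q2, xx, BB#) ⊢ (q2, x, B#) ⊢ (q2, ε, #) ⊢ (q2, ε, ε)
All input consumed and the stack is empty.

Accept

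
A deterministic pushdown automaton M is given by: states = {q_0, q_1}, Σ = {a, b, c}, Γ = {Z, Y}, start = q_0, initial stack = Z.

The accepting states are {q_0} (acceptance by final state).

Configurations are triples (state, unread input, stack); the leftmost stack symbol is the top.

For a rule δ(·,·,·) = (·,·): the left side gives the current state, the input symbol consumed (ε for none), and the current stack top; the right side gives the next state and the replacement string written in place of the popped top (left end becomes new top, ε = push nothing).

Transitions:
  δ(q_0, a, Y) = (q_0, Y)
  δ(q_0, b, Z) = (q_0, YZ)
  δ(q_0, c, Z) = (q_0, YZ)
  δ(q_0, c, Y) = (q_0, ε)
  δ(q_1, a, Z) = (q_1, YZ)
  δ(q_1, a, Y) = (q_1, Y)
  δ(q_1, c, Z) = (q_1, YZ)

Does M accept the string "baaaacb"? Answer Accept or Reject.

(q_0, baaaacb, Z)
  read b, top Z: go to q_0, push YZ → (q_0, aaaacb, YZ)
  read a, top Y: go to q_0, push Y → (q_0, aaacb, YZ)
  read a, top Y: go to q_0, push Y → (q_0, aacb, YZ)
  read a, top Y: go to q_0, push Y → (q_0, acb, YZ)
  read a, top Y: go to q_0, push Y → (q_0, cb, YZ)
  read c, top Y: go to q_0, push ε → (q_0, b, Z)
  read b, top Z: go to q_0, push YZ → (q_0, ε, YZ)
All input consumed; state q_0 ∈ F.

Accept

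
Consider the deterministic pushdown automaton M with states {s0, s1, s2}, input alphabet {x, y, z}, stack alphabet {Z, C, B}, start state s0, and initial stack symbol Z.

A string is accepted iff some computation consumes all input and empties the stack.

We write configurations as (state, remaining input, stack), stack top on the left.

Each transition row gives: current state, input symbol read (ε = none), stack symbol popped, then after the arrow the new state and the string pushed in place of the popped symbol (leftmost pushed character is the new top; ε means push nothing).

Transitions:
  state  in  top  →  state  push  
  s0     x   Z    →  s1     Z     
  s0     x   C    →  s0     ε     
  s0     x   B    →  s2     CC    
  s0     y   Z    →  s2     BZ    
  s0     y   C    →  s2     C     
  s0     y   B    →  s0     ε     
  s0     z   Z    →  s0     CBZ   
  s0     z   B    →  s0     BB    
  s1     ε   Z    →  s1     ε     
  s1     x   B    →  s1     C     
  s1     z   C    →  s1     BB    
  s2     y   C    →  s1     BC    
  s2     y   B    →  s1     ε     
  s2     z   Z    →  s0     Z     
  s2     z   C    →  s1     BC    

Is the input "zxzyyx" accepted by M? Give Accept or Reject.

(s0, zxzyyx, Z)
  read z, top Z: go to s0, push CBZ → (s0, xzyyx, CBZ)
  read x, top C: go to s0, push ε → (s0, zyyx, BZ)
  read z, top B: go to s0, push BB → (s0, yyx, BBZ)
  read y, top B: go to s0, push ε → (s0, yx, BZ)
  read y, top B: go to s0, push ε → (s0, x, Z)
  read x, top Z: go to s1, push Z → (s1, ε, Z)
  ε-move, top Z: go to s1, push ε → (s1, ε, ε)
All input consumed and the stack is empty.

Accept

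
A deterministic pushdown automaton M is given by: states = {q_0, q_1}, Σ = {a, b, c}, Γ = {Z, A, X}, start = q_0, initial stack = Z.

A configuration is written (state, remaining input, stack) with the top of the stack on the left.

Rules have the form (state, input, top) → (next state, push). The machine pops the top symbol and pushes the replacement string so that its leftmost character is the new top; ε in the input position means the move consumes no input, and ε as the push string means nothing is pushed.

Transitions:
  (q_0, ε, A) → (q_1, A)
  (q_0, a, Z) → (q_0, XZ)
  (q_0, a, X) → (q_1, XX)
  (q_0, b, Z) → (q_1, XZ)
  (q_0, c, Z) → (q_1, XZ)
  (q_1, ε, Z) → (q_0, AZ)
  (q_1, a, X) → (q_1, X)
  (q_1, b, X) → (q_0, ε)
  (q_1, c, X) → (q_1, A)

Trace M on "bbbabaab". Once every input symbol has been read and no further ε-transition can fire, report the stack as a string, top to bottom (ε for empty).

(q_0, bbbabaab, Z)
  read b, top Z: go to q_1, push XZ → (q_1, bbabaab, XZ)
  read b, top X: go to q_0, push ε → (q_0, babaab, Z)
  read b, top Z: go to q_1, push XZ → (q_1, abaab, XZ)
  read a, top X: go to q_1, push X → (q_1, baab, XZ)
  read b, top X: go to q_0, push ε → (q_0, aab, Z)
  read a, top Z: go to q_0, push XZ → (q_0, ab, XZ)
  read a, top X: go to q_1, push XX → (q_1, b, XXZ)
  read b, top X: go to q_0, push ε → (q_0, ε, XZ)
All input consumed in state q_0 with stack XZ.

XZ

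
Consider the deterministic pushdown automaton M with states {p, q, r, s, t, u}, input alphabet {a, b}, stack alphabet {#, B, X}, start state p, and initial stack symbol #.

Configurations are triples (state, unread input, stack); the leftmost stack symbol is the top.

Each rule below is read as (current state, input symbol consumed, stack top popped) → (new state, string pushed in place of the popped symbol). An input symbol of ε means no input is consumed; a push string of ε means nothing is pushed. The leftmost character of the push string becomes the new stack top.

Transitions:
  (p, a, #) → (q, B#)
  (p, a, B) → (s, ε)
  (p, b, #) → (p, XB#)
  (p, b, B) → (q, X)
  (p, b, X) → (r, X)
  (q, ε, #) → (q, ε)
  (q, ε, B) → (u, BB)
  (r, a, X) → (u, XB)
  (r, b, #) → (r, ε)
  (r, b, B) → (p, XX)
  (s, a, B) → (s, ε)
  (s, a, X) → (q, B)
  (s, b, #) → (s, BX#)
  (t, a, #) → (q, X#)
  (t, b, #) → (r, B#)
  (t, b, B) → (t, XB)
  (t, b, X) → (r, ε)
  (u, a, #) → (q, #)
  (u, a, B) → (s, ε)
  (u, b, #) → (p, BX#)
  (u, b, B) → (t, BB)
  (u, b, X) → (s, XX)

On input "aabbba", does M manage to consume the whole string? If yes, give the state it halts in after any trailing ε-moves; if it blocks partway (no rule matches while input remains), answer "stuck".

(p, aabbba, #)
  read a, top #: go to q, push B# → (q, abbba, B#)
  ε-move, top B: go to u, push BB → (u, abbba, BB#)
  read a, top B: go to s, push ε → (s, bbba, B#)
No transition for (s, b, top B); M blocks with input bbba remaining.

stuck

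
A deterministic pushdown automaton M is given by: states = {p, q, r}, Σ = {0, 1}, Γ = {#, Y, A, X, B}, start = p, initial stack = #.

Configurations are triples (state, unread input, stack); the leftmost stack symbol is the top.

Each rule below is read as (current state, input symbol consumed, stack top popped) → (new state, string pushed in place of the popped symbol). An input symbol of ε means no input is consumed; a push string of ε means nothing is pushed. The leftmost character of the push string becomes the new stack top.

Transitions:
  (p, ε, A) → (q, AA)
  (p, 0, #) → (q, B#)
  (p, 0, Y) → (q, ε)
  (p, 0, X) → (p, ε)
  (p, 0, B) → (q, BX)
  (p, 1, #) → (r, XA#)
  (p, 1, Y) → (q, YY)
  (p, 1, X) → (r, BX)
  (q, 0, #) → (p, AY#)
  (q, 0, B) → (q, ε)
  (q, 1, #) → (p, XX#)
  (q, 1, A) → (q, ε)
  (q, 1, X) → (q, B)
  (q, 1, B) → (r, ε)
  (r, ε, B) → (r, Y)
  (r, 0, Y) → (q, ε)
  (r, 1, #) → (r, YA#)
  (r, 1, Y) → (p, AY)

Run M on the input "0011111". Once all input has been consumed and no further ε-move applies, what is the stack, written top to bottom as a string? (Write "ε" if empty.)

(p, 0011111, #)
  read 0, top #: go to q, push B# → (q, 011111, B#)
  read 0, top B: go to q, push ε → (q, 11111, #)
  read 1, top #: go to p, push XX# → (p, 1111, XX#)
  read 1, top X: go to r, push BX → (r, 111, BXX#)
  ε-move, top B: go to r, push Y → (r, 111, YXX#)
  read 1, top Y: go to p, push AY → (p, 11, AYXX#)
  ε-move, top A: go to q, push AA → (q, 11, AAYXX#)
  read 1, top A: go to q, push ε → (q, 1, AYXX#)
  read 1, top A: go to q, push ε → (q, ε, YXX#)
All input consumed in state q with stack YXX#.

YXX#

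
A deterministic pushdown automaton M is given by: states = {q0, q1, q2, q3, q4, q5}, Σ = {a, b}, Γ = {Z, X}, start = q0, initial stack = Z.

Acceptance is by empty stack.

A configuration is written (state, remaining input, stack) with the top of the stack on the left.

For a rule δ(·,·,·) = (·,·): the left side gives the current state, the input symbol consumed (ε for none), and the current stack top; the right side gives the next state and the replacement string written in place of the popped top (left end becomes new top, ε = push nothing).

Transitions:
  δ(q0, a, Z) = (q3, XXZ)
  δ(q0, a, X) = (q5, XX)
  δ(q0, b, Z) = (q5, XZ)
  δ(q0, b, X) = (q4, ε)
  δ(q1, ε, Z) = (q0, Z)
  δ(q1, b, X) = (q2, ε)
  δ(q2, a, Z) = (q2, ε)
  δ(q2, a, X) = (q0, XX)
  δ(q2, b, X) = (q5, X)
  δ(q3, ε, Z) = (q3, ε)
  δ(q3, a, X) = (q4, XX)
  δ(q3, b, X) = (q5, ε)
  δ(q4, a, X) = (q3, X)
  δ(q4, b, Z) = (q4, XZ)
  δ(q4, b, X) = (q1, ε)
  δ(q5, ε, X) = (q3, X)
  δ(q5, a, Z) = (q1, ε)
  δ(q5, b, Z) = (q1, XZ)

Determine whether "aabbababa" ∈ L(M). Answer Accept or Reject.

(q0, aabbababa, Z) ⊢ (q3, abbababa, XXZ) ⊢ (q4, bbababa, XXXZ) ⊢ (q1, bababa, XXZ) ⊢ (q2, ababa, XZ) ⊢ (q0, baba, XXZ) ⊢ (q4, aba, XZ) ⊢ (q3, ba, XZ) ⊢ (q5, a, Z) ⊢ (q1, ε, ε)
All input consumed and the stack is empty.

Accept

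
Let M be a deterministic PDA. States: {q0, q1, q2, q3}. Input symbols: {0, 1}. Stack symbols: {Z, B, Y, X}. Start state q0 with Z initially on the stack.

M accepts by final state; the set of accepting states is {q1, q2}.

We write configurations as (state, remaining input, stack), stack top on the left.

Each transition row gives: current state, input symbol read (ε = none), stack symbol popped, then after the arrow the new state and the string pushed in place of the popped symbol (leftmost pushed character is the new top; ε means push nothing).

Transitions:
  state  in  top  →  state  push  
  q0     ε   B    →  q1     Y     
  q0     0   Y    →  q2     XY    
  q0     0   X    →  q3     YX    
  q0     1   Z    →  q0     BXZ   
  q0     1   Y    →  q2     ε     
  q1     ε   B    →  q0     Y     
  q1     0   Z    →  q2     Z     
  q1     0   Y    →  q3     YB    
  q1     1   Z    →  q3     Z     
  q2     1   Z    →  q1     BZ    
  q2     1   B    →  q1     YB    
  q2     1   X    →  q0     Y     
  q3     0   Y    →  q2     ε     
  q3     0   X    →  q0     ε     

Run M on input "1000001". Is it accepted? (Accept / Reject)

(q0, 1000001, Z) ⊢ (q0, 000001, BXZ) ⊢ (q1, 000001, YXZ) ⊢ (q3, 00001, YBXZ) ⊢ (q2, 0001, BXZ)
No transition applies at (q2, 0001, BXZ); input not fully consumed.

Reject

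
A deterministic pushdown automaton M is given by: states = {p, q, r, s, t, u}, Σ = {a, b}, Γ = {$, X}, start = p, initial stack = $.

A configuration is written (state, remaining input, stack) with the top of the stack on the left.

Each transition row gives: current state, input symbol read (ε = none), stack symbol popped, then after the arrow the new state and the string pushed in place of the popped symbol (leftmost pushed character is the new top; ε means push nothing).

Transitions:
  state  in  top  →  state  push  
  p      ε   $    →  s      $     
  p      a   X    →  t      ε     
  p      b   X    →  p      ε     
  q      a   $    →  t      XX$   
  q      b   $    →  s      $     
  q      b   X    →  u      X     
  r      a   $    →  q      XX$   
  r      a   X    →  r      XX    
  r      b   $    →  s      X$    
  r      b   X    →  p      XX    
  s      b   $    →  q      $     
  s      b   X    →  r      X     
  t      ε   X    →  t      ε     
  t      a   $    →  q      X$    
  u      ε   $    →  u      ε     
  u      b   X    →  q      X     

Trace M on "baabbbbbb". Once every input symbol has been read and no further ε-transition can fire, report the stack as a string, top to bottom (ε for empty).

X$

(p, baabbbbbb, $)
  ε-move, top $: go to s, push $ → (s, baabbbbbb, $)
  read b, top $: go to q, push $ → (q, aabbbbbb, $)
  read a, top $: go to t, push XX$ → (t, abbbbbb, XX$)
  ε-move, top X: go to t, push ε → (t, abbbbbb, X$)
  ε-move, top X: go to t, push ε → (t, abbbbbb, $)
  read a, top $: go to q, push X$ → (q, bbbbbb, X$)
  read b, top X: go to u, push X → (u, bbbbb, X$)
  read b, top X: go to q, push X → (q, bbbb, X$)
  read b, top X: go to u, push X → (u, bbb, X$)
  read b, top X: go to q, push X → (q, bb, X$)
  read b, top X: go to u, push X → (u, b, X$)
  read b, top X: go to q, push X → (q, ε, X$)
All input consumed in state q with stack X$.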